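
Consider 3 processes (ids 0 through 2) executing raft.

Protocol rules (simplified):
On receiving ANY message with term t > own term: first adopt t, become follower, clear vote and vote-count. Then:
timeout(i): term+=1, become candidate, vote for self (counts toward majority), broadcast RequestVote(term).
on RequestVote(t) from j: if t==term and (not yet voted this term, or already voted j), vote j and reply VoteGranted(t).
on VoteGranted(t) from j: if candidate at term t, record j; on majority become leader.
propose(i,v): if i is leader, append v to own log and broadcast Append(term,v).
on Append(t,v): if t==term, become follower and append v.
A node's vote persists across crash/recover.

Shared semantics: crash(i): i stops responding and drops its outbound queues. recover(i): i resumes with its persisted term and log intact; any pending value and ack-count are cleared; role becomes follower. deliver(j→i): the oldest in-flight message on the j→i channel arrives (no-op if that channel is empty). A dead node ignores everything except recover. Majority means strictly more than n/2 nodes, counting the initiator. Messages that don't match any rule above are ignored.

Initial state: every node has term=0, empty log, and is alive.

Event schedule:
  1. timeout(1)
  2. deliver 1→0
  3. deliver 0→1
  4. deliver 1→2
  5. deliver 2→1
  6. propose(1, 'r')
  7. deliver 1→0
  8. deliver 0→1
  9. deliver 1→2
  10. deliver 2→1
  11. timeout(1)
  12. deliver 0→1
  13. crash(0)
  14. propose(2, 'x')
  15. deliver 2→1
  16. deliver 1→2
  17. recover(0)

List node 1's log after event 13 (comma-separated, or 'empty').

r

after 1 — timeout(1): n1:cand/t1/[-]
after 2 — deliver 1→0: n0:foll/t1/[-]
after 3 — deliver 0→1: n1:lead/t1/[-]
after 4 — deliver 1→2: n2:foll/t1/[-]
after 5 — deliver 2→1: ·
after 6 — propose(1,'r'): n1:lead/t1/[r]
after 7 — deliver 1→0: n0:foll/t1/[r]
after 8 — deliver 0→1: ·
after 9 — deliver 1→2: n2:foll/t1/[r]
after 10 — deliver 2→1: ·
after 11 — timeout(1): n1:cand/t2/[r]
after 12 — deliver 0→1: ·
after 13 — crash(0): n0:✗foll/t1/[r]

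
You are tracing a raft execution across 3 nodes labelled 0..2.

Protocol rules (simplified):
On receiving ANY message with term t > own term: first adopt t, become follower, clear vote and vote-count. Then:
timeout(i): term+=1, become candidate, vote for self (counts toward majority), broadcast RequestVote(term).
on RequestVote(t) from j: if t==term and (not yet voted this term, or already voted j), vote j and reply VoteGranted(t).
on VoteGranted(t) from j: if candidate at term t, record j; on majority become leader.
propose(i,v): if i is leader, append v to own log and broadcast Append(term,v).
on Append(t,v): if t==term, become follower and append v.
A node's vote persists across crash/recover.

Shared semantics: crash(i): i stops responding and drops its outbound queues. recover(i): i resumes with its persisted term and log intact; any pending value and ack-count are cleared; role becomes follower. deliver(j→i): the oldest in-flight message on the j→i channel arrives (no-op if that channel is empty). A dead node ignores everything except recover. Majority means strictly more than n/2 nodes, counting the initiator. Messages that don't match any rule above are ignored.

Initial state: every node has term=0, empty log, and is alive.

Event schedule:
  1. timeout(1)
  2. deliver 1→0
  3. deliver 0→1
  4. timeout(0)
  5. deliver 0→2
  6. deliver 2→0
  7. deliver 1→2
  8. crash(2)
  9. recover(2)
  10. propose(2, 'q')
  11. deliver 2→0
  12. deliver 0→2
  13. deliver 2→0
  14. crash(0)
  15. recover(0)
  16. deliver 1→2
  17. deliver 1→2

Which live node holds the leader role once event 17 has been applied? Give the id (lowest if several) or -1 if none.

[1] timeout(1) → N1(cand t1 [-])
[2] deliver 1→0 → N0(foll t1 [-])
[3] deliver 0→1 → N1(lead t1 [-])
[4] timeout(0) → N0(cand t2 [-])
[5] deliver 0→2 → N2(foll t2 [-])
[6] deliver 2→0 → N0(lead t2 [-])
[7] deliver 1→2 → ∅
[8] crash(2) → N2(✗foll t2 [-])
[9] recover(2) → N2(foll t2 [-])
[10] propose(2,'q') → ∅
[11] deliver 2→0 → ∅
[12] deliver 0→2 → ∅
[13] deliver 2→0 → ∅
[14] crash(0) → N0(✗lead t2 [-])
[15] recover(0) → N0(foll t2 [-])
[16] deliver 1→2 → ∅
[17] deliver 1→2 → ∅

1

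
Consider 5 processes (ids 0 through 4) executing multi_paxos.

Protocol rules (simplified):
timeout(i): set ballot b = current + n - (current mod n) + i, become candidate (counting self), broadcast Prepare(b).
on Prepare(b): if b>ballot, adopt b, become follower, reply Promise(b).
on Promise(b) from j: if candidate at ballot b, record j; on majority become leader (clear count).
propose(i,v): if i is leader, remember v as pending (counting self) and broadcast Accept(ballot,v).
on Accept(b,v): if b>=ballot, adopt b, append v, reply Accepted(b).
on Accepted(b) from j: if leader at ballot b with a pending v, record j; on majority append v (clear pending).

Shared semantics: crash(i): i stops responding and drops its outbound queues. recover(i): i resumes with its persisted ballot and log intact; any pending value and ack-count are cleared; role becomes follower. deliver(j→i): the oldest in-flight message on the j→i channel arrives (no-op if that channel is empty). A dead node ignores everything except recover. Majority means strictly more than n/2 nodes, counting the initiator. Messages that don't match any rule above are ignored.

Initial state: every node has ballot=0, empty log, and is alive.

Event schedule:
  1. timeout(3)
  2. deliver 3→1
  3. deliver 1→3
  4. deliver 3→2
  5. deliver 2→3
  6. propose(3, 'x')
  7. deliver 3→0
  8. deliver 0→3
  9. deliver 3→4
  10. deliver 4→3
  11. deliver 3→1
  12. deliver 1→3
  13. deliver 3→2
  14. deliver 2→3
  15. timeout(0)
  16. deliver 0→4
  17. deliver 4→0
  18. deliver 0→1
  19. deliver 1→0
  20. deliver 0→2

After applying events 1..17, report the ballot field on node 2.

step 1 timeout(3): 3={cand,b=8,log=-}
step 2 deliver 3→1: 1={foll,b=8,log=-}
step 3 deliver 1→3: —
step 4 deliver 3→2: 2={foll,b=8,log=-}
step 5 deliver 2→3: 3={lead,b=8,log=-}
step 6 propose(3,'x'): —
step 7 deliver 3→0: 0={foll,b=8,log=-}
step 8 deliver 0→3: —
step 9 deliver 3→4: 4={foll,b=8,log=-}
step 10 deliver 4→3: —
step 11 deliver 3→1: 1={foll,b=8,log=x}
step 12 deliver 1→3: —
step 13 deliver 3→2: 2={foll,b=8,log=x}
step 14 deliver 2→3: 3={lead,b=8,log=x}
step 15 timeout(0): 0={cand,b=10,log=-}
step 16 deliver 0→4: 4={foll,b=10,log=-}
step 17 deliver 4→0: —

8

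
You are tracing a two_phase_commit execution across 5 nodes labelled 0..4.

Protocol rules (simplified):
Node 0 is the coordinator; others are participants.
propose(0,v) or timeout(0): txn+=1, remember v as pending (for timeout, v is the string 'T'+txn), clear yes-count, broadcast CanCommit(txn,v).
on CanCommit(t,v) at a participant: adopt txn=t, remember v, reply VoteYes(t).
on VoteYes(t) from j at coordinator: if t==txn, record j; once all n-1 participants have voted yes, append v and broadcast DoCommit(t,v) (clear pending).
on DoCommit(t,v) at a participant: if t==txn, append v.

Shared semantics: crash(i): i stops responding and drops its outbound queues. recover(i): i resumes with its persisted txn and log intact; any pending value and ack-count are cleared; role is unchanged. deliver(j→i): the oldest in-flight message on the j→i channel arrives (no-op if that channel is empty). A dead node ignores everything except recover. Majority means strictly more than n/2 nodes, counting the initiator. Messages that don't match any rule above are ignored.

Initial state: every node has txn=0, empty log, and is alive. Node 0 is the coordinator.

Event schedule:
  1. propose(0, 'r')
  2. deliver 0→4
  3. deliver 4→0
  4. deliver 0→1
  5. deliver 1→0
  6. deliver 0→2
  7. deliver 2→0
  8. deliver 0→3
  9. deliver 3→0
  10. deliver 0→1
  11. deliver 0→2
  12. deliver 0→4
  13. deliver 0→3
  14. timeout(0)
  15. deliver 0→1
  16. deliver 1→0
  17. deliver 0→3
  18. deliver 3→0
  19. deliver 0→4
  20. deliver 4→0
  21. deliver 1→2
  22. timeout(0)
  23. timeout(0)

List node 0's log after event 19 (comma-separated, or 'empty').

r

[1] propose(0,'r') → N0(coor t1 [-])
[2] deliver 0→4 → N4(part t1 [-])
[3] deliver 4→0 → ∅
[4] deliver 0→1 → N1(part t1 [-])
[5] deliver 1→0 → ∅
[6] deliver 0→2 → N2(part t1 [-])
[7] deliver 2→0 → ∅
[8] deliver 0→3 → N3(part t1 [-])
[9] deliver 3→0 → N0(coor t1 [r])
[10] deliver 0→1 → N1(part t1 [r])
[11] deliver 0→2 → N2(part t1 [r])
[12] deliver 0→4 → N4(part t1 [r])
[13] deliver 0→3 → N3(part t1 [r])
[14] timeout(0) → N0(coor t2 [r])
[15] deliver 0→1 → N1(part t2 [r])
[16] deliver 1→0 → ∅
[17] deliver 0→3 → N3(part t2 [r])
[18] deliver 3→0 → ∅
[19] deliver 0→4 → N4(part t2 [r])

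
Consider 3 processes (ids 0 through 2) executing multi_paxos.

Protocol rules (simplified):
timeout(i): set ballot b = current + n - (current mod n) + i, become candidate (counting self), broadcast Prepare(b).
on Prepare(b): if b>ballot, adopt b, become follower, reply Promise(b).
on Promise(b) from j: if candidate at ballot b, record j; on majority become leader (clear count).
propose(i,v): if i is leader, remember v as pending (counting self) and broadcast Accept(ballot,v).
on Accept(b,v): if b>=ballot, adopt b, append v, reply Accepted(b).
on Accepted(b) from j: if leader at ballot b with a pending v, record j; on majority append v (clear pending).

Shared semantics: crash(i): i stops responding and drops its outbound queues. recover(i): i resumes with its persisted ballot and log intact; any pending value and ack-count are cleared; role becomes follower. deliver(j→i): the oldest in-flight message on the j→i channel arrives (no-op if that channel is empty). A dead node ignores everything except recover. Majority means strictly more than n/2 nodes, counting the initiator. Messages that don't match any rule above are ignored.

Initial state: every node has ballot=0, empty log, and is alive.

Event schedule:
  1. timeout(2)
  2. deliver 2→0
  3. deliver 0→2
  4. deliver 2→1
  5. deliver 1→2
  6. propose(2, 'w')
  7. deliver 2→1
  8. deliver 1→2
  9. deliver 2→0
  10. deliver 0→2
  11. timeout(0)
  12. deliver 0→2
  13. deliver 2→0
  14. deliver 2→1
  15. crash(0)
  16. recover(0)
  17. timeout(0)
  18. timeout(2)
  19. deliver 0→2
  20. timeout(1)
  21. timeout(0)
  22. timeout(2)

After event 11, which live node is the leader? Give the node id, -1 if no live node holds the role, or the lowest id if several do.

2

[1] timeout(2) → N2(cand b5 [-])
[2] deliver 2→0 → N0(foll b5 [-])
[3] deliver 0→2 → N2(lead b5 [-])
[4] deliver 2→1 → N1(foll b5 [-])
[5] deliver 1→2 → ∅
[6] propose(2,'w') → ∅
[7] deliver 2→1 → N1(foll b5 [w])
[8] deliver 1→2 → N2(lead b5 [w])
[9] deliver 2→0 → N0(foll b5 [w])
[10] deliver 0→2 → ∅
[11] timeout(0) → N0(cand b6 [w])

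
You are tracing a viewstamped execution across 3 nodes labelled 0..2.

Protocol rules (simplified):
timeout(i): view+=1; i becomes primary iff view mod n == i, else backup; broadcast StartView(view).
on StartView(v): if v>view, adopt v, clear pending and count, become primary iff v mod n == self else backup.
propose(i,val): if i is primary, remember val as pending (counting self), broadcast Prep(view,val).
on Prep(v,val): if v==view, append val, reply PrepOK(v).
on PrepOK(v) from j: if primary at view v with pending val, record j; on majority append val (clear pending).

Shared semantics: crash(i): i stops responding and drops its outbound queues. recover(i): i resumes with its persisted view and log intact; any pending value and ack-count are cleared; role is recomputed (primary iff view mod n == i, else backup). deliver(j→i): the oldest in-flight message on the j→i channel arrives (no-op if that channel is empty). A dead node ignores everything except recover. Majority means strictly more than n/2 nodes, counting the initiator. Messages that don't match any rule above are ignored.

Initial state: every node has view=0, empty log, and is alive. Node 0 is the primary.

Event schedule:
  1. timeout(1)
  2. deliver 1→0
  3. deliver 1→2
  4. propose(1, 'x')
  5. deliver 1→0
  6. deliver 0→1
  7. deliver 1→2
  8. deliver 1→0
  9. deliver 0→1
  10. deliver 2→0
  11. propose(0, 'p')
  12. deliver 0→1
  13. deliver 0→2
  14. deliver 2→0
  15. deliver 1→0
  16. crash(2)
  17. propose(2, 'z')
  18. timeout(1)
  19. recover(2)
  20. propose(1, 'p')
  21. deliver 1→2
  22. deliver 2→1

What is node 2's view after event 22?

[1] timeout(1) → N1(prim v1 [-])
[2] deliver 1→0 → N0(back v1 [-])
[3] deliver 1→2 → N2(back v1 [-])
[4] propose(1,'x') → ∅
[5] deliver 1→0 → N0(back v1 [x])
[6] deliver 0→1 → N1(prim v1 [x])
[7] deliver 1→2 → N2(back v1 [x])
[8] deliver 1→0 → ∅
[9] deliver 0→1 → ∅
[10] deliver 2→0 → ∅
[11] propose(0,'p') → ∅
[12] deliver 0→1 → ∅
[13] deliver 0→2 → ∅
[14] deliver 2→0 → ∅
[15] deliver 1→0 → ∅
[16] crash(2) → N2(✗back v1 [x])
[17] propose(2,'z') → ∅
[18] timeout(1) → N1(back v2 [x])
[19] recover(2) → N2(back v1 [x])
[20] propose(1,'p') → ∅
[21] deliver 1→2 → N2(prim v2 [x])
[22] deliver 2→1 → ∅

2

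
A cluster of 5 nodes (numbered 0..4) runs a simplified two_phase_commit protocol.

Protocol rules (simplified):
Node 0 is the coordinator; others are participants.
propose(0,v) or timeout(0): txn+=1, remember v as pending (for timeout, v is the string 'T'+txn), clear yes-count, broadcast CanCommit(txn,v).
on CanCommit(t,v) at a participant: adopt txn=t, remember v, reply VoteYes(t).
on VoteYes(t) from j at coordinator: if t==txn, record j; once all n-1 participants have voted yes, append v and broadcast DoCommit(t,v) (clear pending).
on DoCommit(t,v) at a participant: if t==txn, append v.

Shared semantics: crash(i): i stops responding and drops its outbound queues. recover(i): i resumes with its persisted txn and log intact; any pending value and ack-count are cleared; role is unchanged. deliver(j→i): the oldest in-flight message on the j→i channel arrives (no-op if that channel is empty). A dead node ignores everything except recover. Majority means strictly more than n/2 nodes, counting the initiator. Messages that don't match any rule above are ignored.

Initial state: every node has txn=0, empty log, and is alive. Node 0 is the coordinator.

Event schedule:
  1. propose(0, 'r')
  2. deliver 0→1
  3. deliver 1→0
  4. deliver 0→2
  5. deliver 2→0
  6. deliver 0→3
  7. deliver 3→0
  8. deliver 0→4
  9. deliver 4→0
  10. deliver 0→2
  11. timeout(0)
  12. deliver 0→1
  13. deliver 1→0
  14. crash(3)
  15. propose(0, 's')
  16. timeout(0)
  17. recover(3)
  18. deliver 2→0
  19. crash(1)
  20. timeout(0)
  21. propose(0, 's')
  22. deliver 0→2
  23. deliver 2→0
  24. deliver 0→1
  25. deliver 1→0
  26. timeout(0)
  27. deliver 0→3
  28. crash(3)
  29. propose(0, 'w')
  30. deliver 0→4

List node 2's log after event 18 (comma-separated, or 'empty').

r

after 1 — propose(0,'r'): n0:coor/t1/[-]
after 2 — deliver 0→1: n1:part/t1/[-]
after 3 — deliver 1→0: ·
after 4 — deliver 0→2: n2:part/t1/[-]
after 5 — deliver 2→0: ·
after 6 — deliver 0→3: n3:part/t1/[-]
after 7 — deliver 3→0: ·
after 8 — deliver 0→4: n4:part/t1/[-]
after 9 — deliver 4→0: n0:coor/t1/[r]
after 10 — deliver 0→2: n2:part/t1/[r]
after 11 — timeout(0): n0:coor/t2/[r]
after 12 — deliver 0→1: n1:part/t1/[r]
after 13 — deliver 1→0: ·
after 14 — crash(3): n3:✗part/t1/[-]
after 15 — propose(0,'s'): n0:coor/t3/[r]
after 16 — timeout(0): n0:coor/t4/[r]
after 17 — recover(3): n3:part/t1/[-]
after 18 — deliver 2→0: ·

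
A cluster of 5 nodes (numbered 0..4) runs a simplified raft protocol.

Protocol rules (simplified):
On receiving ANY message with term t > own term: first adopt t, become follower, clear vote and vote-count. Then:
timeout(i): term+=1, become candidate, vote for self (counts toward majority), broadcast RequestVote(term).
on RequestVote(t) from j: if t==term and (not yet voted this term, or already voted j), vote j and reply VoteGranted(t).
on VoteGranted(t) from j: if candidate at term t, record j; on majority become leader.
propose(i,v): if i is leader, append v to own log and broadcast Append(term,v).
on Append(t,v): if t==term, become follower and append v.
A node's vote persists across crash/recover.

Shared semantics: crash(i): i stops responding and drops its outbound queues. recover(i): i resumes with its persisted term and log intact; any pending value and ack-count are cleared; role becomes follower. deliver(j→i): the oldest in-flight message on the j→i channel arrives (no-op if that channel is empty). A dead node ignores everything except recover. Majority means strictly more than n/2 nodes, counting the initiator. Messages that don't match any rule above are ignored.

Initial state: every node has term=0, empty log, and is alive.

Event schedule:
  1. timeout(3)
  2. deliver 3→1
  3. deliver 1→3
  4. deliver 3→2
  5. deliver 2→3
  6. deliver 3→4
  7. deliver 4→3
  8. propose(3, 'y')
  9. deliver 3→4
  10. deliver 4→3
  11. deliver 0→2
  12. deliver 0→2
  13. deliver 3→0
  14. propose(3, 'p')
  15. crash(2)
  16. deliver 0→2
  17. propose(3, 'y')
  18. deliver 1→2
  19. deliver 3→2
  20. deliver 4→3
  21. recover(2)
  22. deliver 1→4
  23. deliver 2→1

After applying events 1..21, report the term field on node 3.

1

1. timeout(3):  <3:cand t1 ->
2. deliver 3→1:  <1:foll t1 ->
3. deliver 1→3:  nop
4. deliver 3→2:  <2:foll t1 ->
5. deliver 2→3:  <3:lead t1 ->
6. deliver 3→4:  <4:foll t1 ->
7. deliver 4→3:  nop
8. propose(3,'y'):  <3:lead t1 y>
9. deliver 3→4:  <4:foll t1 y>
10. deliver 4→3:  nop
11. deliver 0→2:  nop
12. deliver 0→2:  nop
13. deliver 3→0:  <0:foll t1 ->
14. propose(3,'p'):  <3:lead t1 y,p>
15. crash(2):  <2:✗foll t1 ->
16. deliver 0→2:  nop
17. propose(3,'y'):  <3:lead t1 y,p,y>
18. deliver 1→2:  nop
19. deliver 3→2:  nop
20. deliver 4→3:  nop
21. recover(2):  <2:foll t1 ->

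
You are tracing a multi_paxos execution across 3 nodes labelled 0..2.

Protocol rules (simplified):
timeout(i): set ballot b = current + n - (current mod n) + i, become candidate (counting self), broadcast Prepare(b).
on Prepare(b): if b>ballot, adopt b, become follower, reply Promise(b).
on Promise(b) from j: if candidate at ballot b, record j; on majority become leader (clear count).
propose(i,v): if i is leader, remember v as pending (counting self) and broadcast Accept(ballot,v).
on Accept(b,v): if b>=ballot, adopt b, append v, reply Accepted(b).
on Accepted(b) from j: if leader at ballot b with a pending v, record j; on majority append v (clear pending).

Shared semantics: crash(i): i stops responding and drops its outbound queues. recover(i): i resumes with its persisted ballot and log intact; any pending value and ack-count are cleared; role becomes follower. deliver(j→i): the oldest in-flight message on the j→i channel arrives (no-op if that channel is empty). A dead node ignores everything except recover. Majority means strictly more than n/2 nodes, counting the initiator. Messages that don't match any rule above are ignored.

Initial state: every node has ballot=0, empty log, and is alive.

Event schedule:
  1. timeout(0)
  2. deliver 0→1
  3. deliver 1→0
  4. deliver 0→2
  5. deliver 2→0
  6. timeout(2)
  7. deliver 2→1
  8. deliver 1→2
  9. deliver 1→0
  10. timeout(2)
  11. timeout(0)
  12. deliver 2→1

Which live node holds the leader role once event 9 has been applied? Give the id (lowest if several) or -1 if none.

1. timeout(0):  <0:cand b3 ->
2. deliver 0→1:  <1:foll b3 ->
3. deliver 1→0:  <0:lead b3 ->
4. deliver 0→2:  <2:foll b3 ->
5. deliver 2→0:  nop
6. timeout(2):  <2:cand b8 ->
7. deliver 2→1:  <1:foll b8 ->
8. deliver 1→2:  <2:lead b8 ->
9. deliver 1→0:  nop

0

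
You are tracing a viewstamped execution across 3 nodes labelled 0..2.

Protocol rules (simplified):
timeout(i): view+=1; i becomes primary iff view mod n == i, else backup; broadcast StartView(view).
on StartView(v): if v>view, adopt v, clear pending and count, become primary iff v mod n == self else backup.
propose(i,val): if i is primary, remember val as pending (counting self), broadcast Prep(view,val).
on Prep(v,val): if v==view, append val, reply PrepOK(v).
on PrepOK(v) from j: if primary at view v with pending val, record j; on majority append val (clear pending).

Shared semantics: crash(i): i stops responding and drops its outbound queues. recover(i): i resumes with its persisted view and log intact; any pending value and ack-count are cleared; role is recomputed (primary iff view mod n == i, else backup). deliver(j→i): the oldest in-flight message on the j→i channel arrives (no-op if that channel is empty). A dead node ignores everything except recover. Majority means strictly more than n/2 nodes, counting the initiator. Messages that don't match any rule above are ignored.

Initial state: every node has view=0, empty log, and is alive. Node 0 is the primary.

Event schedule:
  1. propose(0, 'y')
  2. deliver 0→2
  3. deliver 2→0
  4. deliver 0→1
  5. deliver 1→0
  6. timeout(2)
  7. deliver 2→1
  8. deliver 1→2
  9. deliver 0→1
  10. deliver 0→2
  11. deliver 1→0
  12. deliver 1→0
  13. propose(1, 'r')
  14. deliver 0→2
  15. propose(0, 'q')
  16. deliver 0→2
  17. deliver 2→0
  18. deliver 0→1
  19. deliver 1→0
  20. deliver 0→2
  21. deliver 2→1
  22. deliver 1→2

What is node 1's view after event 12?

1

after 1 — propose(0,'y'): ·
after 2 — deliver 0→2: n2:back/v0/[y]
after 3 — deliver 2→0: n0:prim/v0/[y]
after 4 — deliver 0→1: n1:back/v0/[y]
after 5 — deliver 1→0: ·
after 6 — timeout(2): n2:back/v1/[y]
after 7 — deliver 2→1: n1:prim/v1/[y]
after 8 — deliver 1→2: ·
after 9 — deliver 0→1: ·
after 10 — deliver 0→2: ·
after 11 — deliver 1→0: ·
after 12 — deliver 1→0: ·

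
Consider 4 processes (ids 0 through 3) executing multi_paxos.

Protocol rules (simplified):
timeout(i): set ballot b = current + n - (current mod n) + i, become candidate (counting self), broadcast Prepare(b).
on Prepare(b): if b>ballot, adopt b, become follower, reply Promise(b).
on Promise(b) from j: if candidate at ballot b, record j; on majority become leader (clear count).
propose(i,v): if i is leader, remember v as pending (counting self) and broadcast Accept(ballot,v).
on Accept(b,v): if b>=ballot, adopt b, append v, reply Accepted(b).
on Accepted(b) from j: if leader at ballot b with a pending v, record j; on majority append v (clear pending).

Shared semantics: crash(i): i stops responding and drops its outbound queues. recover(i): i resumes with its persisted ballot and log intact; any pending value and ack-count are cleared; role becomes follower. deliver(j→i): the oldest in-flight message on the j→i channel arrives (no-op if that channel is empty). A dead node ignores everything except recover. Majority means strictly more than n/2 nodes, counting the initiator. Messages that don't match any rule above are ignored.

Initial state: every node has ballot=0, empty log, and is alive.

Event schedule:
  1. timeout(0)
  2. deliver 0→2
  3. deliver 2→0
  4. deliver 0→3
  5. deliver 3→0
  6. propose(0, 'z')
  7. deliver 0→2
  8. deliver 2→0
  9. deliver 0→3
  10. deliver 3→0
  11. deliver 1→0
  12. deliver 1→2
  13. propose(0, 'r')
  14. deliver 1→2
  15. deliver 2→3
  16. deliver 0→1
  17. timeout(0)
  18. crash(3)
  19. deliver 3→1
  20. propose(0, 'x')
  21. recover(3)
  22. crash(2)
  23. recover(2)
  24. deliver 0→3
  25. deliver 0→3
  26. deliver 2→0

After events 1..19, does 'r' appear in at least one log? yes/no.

step 1 timeout(0): 0={cand,b=4,log=-}
step 2 deliver 0→2: 2={foll,b=4,log=-}
step 3 deliver 2→0: —
step 4 deliver 0→3: 3={foll,b=4,log=-}
step 5 deliver 3→0: 0={lead,b=4,log=-}
step 6 propose(0,'z'): —
step 7 deliver 0→2: 2={foll,b=4,log=z}
step 8 deliver 2→0: —
step 9 deliver 0→3: 3={foll,b=4,log=z}
step 10 deliver 3→0: 0={lead,b=4,log=z}
step 11 deliver 1→0: —
step 12 deliver 1→2: —
step 13 propose(0,'r'): —
step 14 deliver 1→2: —
step 15 deliver 2→3: —
step 16 deliver 0→1: 1={foll,b=4,log=-}
step 17 timeout(0): 0={cand,b=8,log=z}
step 18 crash(3): 3={✗foll,b=4,log=z}
step 19 deliver 3→1: —

no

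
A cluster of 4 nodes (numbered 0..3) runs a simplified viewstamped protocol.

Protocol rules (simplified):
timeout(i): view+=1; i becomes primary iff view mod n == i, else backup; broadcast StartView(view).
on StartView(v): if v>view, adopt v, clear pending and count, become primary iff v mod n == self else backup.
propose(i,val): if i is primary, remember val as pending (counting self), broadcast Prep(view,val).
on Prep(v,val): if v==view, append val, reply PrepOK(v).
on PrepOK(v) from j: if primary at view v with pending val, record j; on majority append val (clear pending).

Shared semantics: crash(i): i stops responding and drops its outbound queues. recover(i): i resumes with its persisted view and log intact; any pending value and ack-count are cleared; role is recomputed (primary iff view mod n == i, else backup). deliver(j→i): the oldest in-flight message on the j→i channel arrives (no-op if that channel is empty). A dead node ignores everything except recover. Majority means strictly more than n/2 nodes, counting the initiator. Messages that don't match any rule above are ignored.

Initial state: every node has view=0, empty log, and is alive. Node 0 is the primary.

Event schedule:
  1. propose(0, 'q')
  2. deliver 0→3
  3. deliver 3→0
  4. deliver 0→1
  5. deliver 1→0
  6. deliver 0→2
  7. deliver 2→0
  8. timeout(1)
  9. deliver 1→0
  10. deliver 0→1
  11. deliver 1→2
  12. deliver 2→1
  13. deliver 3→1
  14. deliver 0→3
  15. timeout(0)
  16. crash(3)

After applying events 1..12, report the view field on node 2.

1

[1] propose(0,'q') → ∅
[2] deliver 0→3 → N3(back v0 [q])
[3] deliver 3→0 → ∅
[4] deliver 0→1 → N1(back v0 [q])
[5] deliver 1→0 → N0(prim v0 [q])
[6] deliver 0→2 → N2(back v0 [q])
[7] deliver 2→0 → ∅
[8] timeout(1) → N1(prim v1 [q])
[9] deliver 1→0 → N0(back v1 [q])
[10] deliver 0→1 → ∅
[11] deliver 1→2 → N2(back v1 [q])
[12] deliver 2→1 → ∅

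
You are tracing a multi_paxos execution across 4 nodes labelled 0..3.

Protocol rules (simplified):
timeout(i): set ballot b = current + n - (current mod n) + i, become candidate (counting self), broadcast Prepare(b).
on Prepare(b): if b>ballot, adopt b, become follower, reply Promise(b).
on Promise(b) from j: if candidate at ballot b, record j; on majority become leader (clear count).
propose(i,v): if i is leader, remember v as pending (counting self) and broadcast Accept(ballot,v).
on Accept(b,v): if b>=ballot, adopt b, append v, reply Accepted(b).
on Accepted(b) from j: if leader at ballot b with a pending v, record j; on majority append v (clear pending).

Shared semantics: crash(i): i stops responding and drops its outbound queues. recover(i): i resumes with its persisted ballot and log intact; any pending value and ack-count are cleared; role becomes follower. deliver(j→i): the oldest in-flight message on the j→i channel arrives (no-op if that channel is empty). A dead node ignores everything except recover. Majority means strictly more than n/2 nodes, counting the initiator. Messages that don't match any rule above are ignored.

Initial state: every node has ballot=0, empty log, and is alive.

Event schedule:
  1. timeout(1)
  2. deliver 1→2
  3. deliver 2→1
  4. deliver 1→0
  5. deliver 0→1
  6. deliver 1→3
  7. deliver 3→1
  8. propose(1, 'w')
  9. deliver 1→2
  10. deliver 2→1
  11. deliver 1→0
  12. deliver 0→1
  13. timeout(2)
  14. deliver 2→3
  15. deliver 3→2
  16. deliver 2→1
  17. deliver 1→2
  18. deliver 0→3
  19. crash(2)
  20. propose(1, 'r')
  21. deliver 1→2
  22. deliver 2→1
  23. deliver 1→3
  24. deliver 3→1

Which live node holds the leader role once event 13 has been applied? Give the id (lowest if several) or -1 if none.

1

step 1 timeout(1): 1={cand,b=5,log=-}
step 2 deliver 1→2: 2={foll,b=5,log=-}
step 3 deliver 2→1: —
step 4 deliver 1→0: 0={foll,b=5,log=-}
step 5 deliver 0→1: 1={lead,b=5,log=-}
step 6 deliver 1→3: 3={foll,b=5,log=-}
step 7 deliver 3→1: —
step 8 propose(1,'w'): —
step 9 deliver 1→2: 2={foll,b=5,log=w}
step 10 deliver 2→1: —
step 11 deliver 1→0: 0={foll,b=5,log=w}
step 12 deliver 0→1: 1={lead,b=5,log=w}
step 13 timeout(2): 2={cand,b=10,log=w}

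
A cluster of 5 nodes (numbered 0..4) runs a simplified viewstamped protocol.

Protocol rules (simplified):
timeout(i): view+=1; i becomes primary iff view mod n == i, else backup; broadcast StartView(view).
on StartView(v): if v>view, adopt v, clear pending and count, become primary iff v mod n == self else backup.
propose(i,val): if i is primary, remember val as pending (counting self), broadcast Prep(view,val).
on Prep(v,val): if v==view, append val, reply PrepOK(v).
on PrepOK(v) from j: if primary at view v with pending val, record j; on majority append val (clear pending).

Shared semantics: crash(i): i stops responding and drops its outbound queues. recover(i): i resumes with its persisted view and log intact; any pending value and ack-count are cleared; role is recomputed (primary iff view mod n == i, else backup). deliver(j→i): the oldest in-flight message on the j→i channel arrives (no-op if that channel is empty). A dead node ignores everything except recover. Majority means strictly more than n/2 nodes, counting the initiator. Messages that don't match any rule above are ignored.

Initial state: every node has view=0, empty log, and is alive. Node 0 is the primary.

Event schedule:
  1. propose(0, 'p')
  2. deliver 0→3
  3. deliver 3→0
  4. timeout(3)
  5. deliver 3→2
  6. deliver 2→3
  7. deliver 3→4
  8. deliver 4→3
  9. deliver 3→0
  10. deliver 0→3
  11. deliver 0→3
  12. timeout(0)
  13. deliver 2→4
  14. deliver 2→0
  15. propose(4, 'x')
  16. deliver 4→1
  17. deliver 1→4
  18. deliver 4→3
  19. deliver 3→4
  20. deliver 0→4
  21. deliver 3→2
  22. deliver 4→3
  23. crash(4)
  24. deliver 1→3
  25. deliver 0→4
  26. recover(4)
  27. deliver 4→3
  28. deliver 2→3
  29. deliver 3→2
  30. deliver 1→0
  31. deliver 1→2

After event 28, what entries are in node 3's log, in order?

after 1 — propose(0,'p'): ·
after 2 — deliver 0→3: n3:back/v0/[p]
after 3 — deliver 3→0: ·
after 4 — timeout(3): n3:back/v1/[p]
after 5 — deliver 3→2: n2:back/v1/[-]
after 6 — deliver 2→3: ·
after 7 — deliver 3→4: n4:back/v1/[-]
after 8 — deliver 4→3: ·
after 9 — deliver 3→0: n0:back/v1/[-]
after 10 — deliver 0→3: ·
after 11 — deliver 0→3: ·
after 12 — timeout(0): n0:back/v2/[-]
after 13 — deliver 2→4: ·
after 14 — deliver 2→0: ·
after 15 — propose(4,'x'): ·
after 16 — deliver 4→1: ·
after 17 — deliver 1→4: ·
after 18 — deliver 4→3: ·
after 19 — deliver 3→4: ·
after 20 — deliver 0→4: ·
after 21 — deliver 3→2: ·
after 22 — deliver 4→3: ·
after 23 — crash(4): n4:✗back/v1/[-]
after 24 — deliver 1→3: ·
after 25 — deliver 0→4: ·
after 26 — recover(4): n4:back/v1/[-]
after 27 — deliver 4→3: ·
after 28 — deliver 2→3: ·

p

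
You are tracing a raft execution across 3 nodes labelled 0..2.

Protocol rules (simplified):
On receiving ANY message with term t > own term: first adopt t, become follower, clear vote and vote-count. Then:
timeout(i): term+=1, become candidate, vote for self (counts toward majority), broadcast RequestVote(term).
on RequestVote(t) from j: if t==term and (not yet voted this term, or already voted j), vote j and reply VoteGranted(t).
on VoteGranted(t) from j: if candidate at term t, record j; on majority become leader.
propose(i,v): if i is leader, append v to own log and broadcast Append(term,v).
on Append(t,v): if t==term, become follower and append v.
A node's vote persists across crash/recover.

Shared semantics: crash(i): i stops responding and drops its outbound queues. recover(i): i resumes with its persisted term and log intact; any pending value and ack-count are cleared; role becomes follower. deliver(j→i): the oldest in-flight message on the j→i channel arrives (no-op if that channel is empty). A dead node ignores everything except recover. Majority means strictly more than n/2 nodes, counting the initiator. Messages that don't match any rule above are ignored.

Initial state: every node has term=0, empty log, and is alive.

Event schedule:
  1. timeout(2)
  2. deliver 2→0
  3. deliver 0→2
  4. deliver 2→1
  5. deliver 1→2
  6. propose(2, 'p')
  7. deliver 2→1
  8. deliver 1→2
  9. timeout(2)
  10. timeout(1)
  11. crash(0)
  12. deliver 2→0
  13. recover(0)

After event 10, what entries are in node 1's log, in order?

p

1. timeout(2):  <2:cand t1 ->
2. deliver 2→0:  <0:foll t1 ->
3. deliver 0→2:  <2:lead t1 ->
4. deliver 2→1:  <1:foll t1 ->
5. deliver 1→2:  nop
6. propose(2,'p'):  <2:lead t1 p>
7. deliver 2→1:  <1:foll t1 p>
8. deliver 1→2:  nop
9. timeout(2):  <2:cand t2 p>
10. timeout(1):  <1:cand t2 p>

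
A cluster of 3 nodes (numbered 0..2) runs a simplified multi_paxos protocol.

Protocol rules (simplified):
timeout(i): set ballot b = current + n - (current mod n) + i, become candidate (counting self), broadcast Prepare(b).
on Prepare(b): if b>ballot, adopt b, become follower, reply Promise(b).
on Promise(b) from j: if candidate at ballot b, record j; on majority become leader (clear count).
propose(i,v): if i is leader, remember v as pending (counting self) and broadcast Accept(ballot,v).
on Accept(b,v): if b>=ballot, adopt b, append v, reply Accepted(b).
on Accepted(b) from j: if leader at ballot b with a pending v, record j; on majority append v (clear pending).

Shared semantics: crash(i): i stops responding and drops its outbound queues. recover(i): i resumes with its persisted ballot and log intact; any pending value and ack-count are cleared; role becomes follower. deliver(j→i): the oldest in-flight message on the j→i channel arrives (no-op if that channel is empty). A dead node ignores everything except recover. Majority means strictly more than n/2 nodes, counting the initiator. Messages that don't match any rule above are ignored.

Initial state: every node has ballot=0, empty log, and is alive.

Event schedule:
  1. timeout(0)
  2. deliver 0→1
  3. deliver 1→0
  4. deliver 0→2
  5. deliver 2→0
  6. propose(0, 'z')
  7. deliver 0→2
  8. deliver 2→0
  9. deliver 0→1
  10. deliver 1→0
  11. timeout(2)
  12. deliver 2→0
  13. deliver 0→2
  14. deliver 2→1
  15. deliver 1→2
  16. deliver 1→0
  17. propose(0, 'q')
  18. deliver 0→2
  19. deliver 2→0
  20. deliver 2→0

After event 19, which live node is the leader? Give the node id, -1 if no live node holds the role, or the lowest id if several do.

2

[1] timeout(0) → N0(cand b3 [-])
[2] deliver 0→1 → N1(foll b3 [-])
[3] deliver 1→0 → N0(lead b3 [-])
[4] deliver 0→2 → N2(foll b3 [-])
[5] deliver 2→0 → ∅
[6] propose(0,'z') → ∅
[7] deliver 0→2 → N2(foll b3 [z])
[8] deliver 2→0 → N0(lead b3 [z])
[9] deliver 0→1 → N1(foll b3 [z])
[10] deliver 1→0 → ∅
[11] timeout(2) → N2(cand b8 [z])
[12] deliver 2→0 → N0(foll b8 [z])
[13] deliver 0→2 → N2(lead b8 [z])
[14] deliver 2→1 → N1(foll b8 [z])
[15] deliver 1→2 → ∅
[16] deliver 1→0 → ∅
[17] propose(0,'q') → ∅
[18] deliver 0→2 → ∅
[19] deliver 2→0 → ∅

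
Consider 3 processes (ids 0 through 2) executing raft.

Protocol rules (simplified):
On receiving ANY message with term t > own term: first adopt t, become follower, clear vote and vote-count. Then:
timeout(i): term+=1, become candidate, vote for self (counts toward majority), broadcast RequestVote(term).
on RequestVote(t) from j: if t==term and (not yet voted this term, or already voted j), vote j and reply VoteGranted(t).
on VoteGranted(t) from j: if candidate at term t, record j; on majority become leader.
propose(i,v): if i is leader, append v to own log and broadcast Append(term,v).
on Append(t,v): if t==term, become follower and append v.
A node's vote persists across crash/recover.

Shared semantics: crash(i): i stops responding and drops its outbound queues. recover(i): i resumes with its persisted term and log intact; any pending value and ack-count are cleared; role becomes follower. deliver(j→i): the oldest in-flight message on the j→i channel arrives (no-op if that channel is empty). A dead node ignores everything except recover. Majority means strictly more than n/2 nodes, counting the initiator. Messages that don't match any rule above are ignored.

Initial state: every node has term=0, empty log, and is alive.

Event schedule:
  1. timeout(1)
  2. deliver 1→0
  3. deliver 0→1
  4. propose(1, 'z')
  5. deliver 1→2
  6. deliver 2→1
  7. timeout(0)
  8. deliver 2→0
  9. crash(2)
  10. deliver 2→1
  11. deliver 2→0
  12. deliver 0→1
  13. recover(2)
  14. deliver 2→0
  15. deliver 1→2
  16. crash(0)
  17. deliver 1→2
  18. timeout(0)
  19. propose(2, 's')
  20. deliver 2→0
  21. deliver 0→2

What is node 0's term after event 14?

[1] timeout(1) → N1(cand t1 [-])
[2] deliver 1→0 → N0(foll t1 [-])
[3] deliver 0→1 → N1(lead t1 [-])
[4] propose(1,'z') → N1(lead t1 [z])
[5] deliver 1→2 → N2(foll t1 [-])
[6] deliver 2→1 → ∅
[7] timeout(0) → N0(cand t2 [-])
[8] deliver 2→0 → ∅
[9] crash(2) → N2(✗foll t1 [-])
[10] deliver 2→1 → ∅
[11] deliver 2→0 → ∅
[12] deliver 0→1 → N1(foll t2 [z])
[13] recover(2) → N2(foll t1 [-])
[14] deliver 2→0 → ∅

2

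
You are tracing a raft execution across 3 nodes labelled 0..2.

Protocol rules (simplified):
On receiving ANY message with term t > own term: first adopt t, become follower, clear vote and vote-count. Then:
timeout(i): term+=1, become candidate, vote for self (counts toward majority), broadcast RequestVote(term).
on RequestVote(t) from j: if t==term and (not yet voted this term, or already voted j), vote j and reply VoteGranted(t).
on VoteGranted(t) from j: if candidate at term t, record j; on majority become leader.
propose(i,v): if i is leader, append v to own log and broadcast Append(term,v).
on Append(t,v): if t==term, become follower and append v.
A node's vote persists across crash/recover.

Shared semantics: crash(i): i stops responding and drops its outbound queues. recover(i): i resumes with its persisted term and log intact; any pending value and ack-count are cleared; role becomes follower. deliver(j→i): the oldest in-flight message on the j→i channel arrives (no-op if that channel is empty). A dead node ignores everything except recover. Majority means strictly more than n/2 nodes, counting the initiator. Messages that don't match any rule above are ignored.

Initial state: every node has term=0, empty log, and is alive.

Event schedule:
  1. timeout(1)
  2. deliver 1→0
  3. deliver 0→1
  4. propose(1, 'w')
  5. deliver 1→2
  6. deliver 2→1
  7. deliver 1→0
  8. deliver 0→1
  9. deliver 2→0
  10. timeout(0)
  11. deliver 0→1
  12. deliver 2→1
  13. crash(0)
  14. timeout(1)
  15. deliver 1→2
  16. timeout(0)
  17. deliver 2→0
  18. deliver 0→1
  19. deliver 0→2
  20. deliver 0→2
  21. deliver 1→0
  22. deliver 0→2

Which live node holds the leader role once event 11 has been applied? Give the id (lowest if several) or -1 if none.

[1] timeout(1) → N1(cand t1 [-])
[2] deliver 1→0 → N0(foll t1 [-])
[3] deliver 0→1 → N1(lead t1 [-])
[4] propose(1,'w') → N1(lead t1 [w])
[5] deliver 1→2 → N2(foll t1 [-])
[6] deliver 2→1 → ∅
[7] deliver 1→0 → N0(foll t1 [w])
[8] deliver 0→1 → ∅
[9] deliver 2→0 → ∅
[10] timeout(0) → N0(cand t2 [w])
[11] deliver 0→1 → N1(foll t2 [w])

-1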